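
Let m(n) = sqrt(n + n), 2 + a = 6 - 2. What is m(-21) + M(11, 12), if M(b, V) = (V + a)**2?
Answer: 196 + I*sqrt(42) ≈ 196.0 + 6.4807*I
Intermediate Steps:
a = 2 (a = -2 + (6 - 2) = -2 + 4 = 2)
M(b, V) = (2 + V)**2 (M(b, V) = (V + 2)**2 = (2 + V)**2)
m(n) = sqrt(2)*sqrt(n) (m(n) = sqrt(2*n) = sqrt(2)*sqrt(n))
m(-21) + M(11, 12) = sqrt(2)*sqrt(-21) + (2 + 12)**2 = sqrt(2)*(I*sqrt(21)) + 14**2 = I*sqrt(42) + 196 = 196 + I*sqrt(42)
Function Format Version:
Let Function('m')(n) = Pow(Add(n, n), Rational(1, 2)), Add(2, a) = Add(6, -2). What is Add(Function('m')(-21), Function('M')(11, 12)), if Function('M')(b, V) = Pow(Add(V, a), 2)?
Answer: Add(196, Mul(I, Pow(42, Rational(1, 2)))) ≈ Add(196.00, Mul(6.4807, I))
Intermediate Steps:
a = 2 (a = Add(-2, Add(6, -2)) = Add(-2, 4) = 2)
Function('M')(b, V) = Pow(Add(2, V), 2) (Function('M')(b, V) = Pow(Add(V, 2), 2) = Pow(Add(2, V), 2))
Function('m')(n) = Mul(Pow(2, Rational(1, 2)), Pow(n, Rational(1, 2))) (Function('m')(n) = Pow(Mul(2, n), Rational(1, 2)) = Mul(Pow(2, Rational(1, 2)), Pow(n, Rational(1, 2))))
Add(Function('m')(-21), Function('M')(11, 12)) = Add(Mul(Pow(2, Rational(1, 2)), Pow(-21, Rational(1, 2))), Pow(Add(2, 12), 2)) = Add(Mul(Pow(2, Rational(1, 2)), Mul(I, Pow(21, Rational(1, 2)))), Pow(14, 2)) = Add(Mul(I, Pow(42, Rational(1, 2))), 196) = Add(196, Mul(I, Pow(42, Rational(1, 2))))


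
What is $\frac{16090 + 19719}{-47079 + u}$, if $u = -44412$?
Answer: $- \frac{35809}{91491} \approx -0.39139$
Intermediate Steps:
$\frac{16090 + 19719}{-47079 + u} = \frac{16090 + 19719}{-47079 - 44412} = \frac{35809}{-91491} = 35809 \left(- \frac{1}{91491}\right) = - \frac{35809}{91491}$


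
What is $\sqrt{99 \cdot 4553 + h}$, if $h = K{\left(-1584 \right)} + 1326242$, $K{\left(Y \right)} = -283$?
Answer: $\sqrt{1776706} \approx 1332.9$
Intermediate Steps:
$h = 1325959$ ($h = -283 + 1326242 = 1325959$)
$\sqrt{99 \cdot 4553 + h} = \sqrt{99 \cdot 4553 + 1325959} = \sqrt{450747 + 1325959} = \sqrt{1776706}$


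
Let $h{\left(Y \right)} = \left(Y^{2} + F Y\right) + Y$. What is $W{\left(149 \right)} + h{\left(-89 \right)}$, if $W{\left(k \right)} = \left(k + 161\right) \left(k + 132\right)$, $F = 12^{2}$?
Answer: $82126$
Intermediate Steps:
$F = 144$
$h{\left(Y \right)} = Y^{2} + 145 Y$ ($h{\left(Y \right)} = \left(Y^{2} + 144 Y\right) + Y = Y^{2} + 145 Y$)
$W{\left(k \right)} = \left(132 + k\right) \left(161 + k\right)$ ($W{\left(k \right)} = \left(161 + k\right) \left(132 + k\right) = \left(132 + k\right) \left(161 + k\right)$)
$W{\left(149 \right)} + h{\left(-89 \right)} = \left(21252 + 149^{2} + 293 \cdot 149\right) - 89 \left(145 - 89\right) = \left(21252 + 22201 + 43657\right) - 4984 = 87110 - 4984 = 82126$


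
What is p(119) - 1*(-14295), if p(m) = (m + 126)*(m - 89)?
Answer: 21645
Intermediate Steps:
p(m) = (-89 + m)*(126 + m) (p(m) = (126 + m)*(-89 + m) = (-89 + m)*(126 + m))
p(119) - 1*(-14295) = (-11214 + 119² + 37*119) - 1*(-14295) = (-11214 + 14161 + 4403) + 14295 = 7350 + 14295 = 21645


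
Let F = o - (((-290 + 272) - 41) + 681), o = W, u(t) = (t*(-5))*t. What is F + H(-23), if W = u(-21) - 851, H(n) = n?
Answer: -3701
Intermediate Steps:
u(t) = -5*t**2 (u(t) = (-5*t)*t = -5*t**2)
W = -3056 (W = -5*(-21)**2 - 851 = -5*441 - 851 = -2205 - 851 = -3056)
o = -3056
F = -3678 (F = -3056 - (((-290 + 272) - 41) + 681) = -3056 - ((-18 - 41) + 681) = -3056 - (-59 + 681) = -3056 - 1*622 = -3056 - 622 = -3678)
F + H(-23) = -3678 - 23 = -3701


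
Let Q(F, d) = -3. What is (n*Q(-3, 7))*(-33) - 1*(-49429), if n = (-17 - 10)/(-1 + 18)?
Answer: 837620/17 ≈ 49272.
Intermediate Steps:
n = -27/17 ≈ -1.5882
(n*Q(-3, 7))*(-33) - 1*(-49429) = -27/17*(-3)*(-33) - 1*(-49429) = (81/17)*(-33) + 49429 = -2673/17 + 49429 = 837620/17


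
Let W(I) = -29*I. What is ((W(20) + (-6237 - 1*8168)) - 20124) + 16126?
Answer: -18983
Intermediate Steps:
((W(20) + (-6237 - 1*8168)) - 20124) + 16126 = ((-29*20 + (-6237 - 1*8168)) - 20124) + 16126 = ((-580 + (-6237 - 8168)) - 20124) + 16126 = ((-580 - 14405) - 20124) + 16126 = (-14985 - 20124) + 16126 = -35109 + 16126 = -18983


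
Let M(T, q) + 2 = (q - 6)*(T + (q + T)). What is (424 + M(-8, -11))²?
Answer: 776161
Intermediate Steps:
M(T, q) = -2 + (-6 + q)*(q + 2*T) (M(T, q) = -2 + (q - 6)*(T + (q + T)) = -2 + (-6 + q)*(T + (T + q)) = -2 + (-6 + q)*(q + 2*T))
(424 + M(-8, -11))² = (424 + (-2 + (-11)² - 12*(-8) - 6*(-11) + 2*(-8)*(-11)))² = (424 + (-2 + 121 + 96 + 66 + 176))² = (424 + 457)² = 881² = 776161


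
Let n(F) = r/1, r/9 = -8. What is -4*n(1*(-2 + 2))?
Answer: 288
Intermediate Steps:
r = -72 (r = 9*(-8) = -72)
n(F) = -72 (n(F) = -72/1 = -72*1 = -72)
-4*n(1*(-2 + 2)) = -4*(-72) = 288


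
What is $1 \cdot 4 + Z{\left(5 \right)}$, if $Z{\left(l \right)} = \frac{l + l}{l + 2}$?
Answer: $\frac{38}{7} \approx 5.4286$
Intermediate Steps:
$Z{\left(l \right)} = \frac{2 l}{2 + l}$
$1 \cdot 4 + Z{\left(5 \right)} = 1 \cdot 4 + 2 \cdot 5 \frac{1}{2 + 5} = 4 + 2 \cdot 5 \cdot \frac{1}{7} = 4 + \frac{10}{7} = \frac{38}{7}$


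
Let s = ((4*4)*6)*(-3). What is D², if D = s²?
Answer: 6879707136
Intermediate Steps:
s = -288 (s = (16*6)*(-3) = 96*(-3) = -288)
D = 82944 (D = (-288)² = 82944)
D² = 82944² = 6879707136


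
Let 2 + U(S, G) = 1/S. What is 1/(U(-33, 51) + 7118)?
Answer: 33/234827 ≈ 0.00014053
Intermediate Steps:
U(S, G) = -2 + 1/S
1/(U(-33, 51) + 7118) = 1/((-2 + 1/(-33)) + 7118) = 1/((-2 - 1/33) + 7118) = 1/(-67/33 + 7118) = 1/(234827/33) = 33/234827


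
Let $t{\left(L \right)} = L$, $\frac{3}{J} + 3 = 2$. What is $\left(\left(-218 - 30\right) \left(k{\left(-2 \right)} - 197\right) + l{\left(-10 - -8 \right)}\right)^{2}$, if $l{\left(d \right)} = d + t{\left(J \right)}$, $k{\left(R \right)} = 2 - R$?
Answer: $2290483881$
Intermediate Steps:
$J = -3$ ($J = \frac{3}{-3 + 2} = \frac{3}{-1} = 3 \left(-1\right) = -3$)
$l{\left(d \right)} = -3 + d$ ($l{\left(d \right)} = d - 3 = -3 + d$)
$\left(\left(-218 - 30\right) \left(k{\left(-2 \right)} - 197\right) + l{\left(-10 - -8 \right)}\right)^{2} = \left(\left(-218 - 30\right) \left(\left(2 - -2\right) - 197\right) - 5\right)^{2} = \left(- 248 \left(\left(2 + 2\right) - 197\right) + \left(-3 + \left(-10 + 8\right)\right)\right)^{2} = \left(- 248 \left(4 - 197\right) - 5\right)^{2} = \left(\left(-248\right) \left(-193\right) - 5\right)^{2} = \left(47864 - 5\right)^{2} = 47859^{2} = 2290483881$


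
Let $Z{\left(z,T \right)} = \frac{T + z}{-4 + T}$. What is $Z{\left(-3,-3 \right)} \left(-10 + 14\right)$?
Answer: $\frac{24}{7} \approx 3.4286$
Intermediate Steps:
$Z{\left(z,T \right)} = \frac{T + z}{-4 + T}$
$Z{\left(-3,-3 \right)} \left(-10 + 14\right) = \frac{-3 - 3}{-4 - 3} \left(-10 + 14\right) = \frac{1}{-7} \left(-6\right) 4 = \left(- \frac{1}{7}\right) \left(-6\right) 4 = \frac{6}{7} \cdot 4 = \frac{24}{7}$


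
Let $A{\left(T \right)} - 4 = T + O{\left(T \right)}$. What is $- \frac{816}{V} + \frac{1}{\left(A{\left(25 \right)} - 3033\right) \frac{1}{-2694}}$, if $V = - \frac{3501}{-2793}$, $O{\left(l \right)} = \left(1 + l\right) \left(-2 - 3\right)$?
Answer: $- \frac{396290561}{609563} \approx -650.12$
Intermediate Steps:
$O{\left(l \right)} = -5 - 5 l$ ($O{\left(l \right)} = \left(1 + l\right) \left(-5\right) = -5 - 5 l$)
$A{\left(T \right)} = -1 - 4 T$ ($A{\left(T \right)} = 4 - \left(5 + 4 T\right) = -1 - 4 T$)
$V = \frac{1167}{931}$ ($V = \left(-3501\right) \left(- \frac{1}{2793}\right) = \frac{1167}{931} \approx 1.2535$)
$- \frac{816}{V} + \frac{1}{\left(A{\left(25 \right)} - 3033\right) \frac{1}{-2694}} = - \frac{816}{\frac{1167}{931}} + \frac{1}{\left(\left(-1 - 100\right) - 3033\right) \frac{1}{-2694}} = \left(-816\right) \frac{931}{1167} + \frac{1}{\left(\left(-1 - 100\right) - 3033\right) \left(- \frac{1}{2694}\right)} = - \frac{253232}{389} + \frac{1}{-101 - 3033} \left(-2694\right) = - \frac{253232}{389} + \frac{1}{-3134} \left(-2694\right) = - \frac{253232}{389} - - \frac{1347}{1567} = - \frac{253232}{389} + \frac{1347}{1567} = - \frac{396290561}{609563}$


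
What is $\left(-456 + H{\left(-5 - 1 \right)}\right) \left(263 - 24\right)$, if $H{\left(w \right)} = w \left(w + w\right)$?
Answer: $-91776$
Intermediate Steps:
$H{\left(w \right)} = 2 w^{2}$ ($H{\left(w \right)} = w 2 w = 2 w^{2}$)
$\left(-456 + H{\left(-5 - 1 \right)}\right) \left(263 - 24\right) = \left(-456 + 2 \left(-5 - 1\right)^{2}\right) \left(263 - 24\right) = \left(-456 + 2 \left(-5 - 1\right)^{2}\right) 239 = \left(-456 + 2 \left(-6\right)^{2}\right) 239 = \left(-456 + 2 \cdot 36\right) 239 = \left(-456 + 72\right) 239 = \left(-384\right) 239 = -91776$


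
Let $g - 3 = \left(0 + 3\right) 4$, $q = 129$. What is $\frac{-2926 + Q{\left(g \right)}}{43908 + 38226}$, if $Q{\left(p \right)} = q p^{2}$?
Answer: $\frac{26099}{82134} \approx 0.31776$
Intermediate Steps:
$g = 15$ ($g = 3 + \left(0 + 3\right) 4 = 3 + 3 \cdot 4 = 3 + 12 = 15$)
$Q{\left(p \right)} = 129 p^{2}$
$\frac{-2926 + Q{\left(g \right)}}{43908 + 38226} = \frac{-2926 + 129 \cdot 15^{2}}{43908 + 38226} = \frac{-2926 + 129 \cdot 225}{82134} = \left(-2926 + 29025\right) \frac{1}{82134} = 26099 \cdot \frac{1}{82134} = \frac{26099}{82134}$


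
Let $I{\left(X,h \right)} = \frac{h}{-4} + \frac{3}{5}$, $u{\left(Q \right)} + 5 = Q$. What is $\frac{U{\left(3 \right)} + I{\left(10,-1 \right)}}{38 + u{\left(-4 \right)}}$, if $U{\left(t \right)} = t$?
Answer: $\frac{77}{580} \approx 0.13276$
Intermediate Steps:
$u{\left(Q \right)} = -5 + Q$
$I{\left(X,h \right)} = \frac{3}{5} - \frac{h}{4}$ ($I{\left(X,h \right)} = h \left(- \frac{1}{4}\right) + 3 \cdot \frac{1}{5} = - \frac{h}{4} + \frac{3}{5} = \frac{3}{5} - \frac{h}{4}$)
$\frac{U{\left(3 \right)} + I{\left(10,-1 \right)}}{38 + u{\left(-4 \right)}} = \frac{3 + \left(\frac{3}{5} - - \frac{1}{4}\right)}{38 - 9} = \frac{3 + \left(\frac{3}{5} + \frac{1}{4}\right)}{38 - 9} = \frac{3 + \frac{17}{20}}{29} = \frac{1}{29} \cdot \frac{77}{20} = \frac{77}{580}$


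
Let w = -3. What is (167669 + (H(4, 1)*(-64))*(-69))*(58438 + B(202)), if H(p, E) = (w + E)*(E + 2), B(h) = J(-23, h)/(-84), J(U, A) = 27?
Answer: 230995027115/28 ≈ 8.2498e+9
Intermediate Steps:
B(h) = -9/28 (B(h) = 27/(-84) = 27*(-1/84) = -9/28)
H(p, E) = (-3 + E)*(2 + E) (H(p, E) = (-3 + E)*(E + 2) = (-3 + E)*(2 + E))
(167669 + (H(4, 1)*(-64))*(-69))*(58438 + B(202)) = (167669 + ((-6 + 1**2 - 1*1)*(-64))*(-69))*(58438 - 9/28) = (167669 + ((-6 + 1 - 1)*(-64))*(-69))*(1636255/28) = (167669 - 6*(-64)*(-69))*(1636255/28) = (167669 + 384*(-69))*(1636255/28) = (167669 - 26496)*(1636255/28) = 141173*(1636255/28) = 230995027115/28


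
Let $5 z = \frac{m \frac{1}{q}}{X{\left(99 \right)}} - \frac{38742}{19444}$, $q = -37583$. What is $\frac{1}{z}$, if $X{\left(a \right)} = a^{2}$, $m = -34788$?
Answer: $- \frac{459116443170}{182948427763} \approx -2.5095$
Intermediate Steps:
$z = - \frac{182948427763}{459116443170}$ ($z = \frac{\frac{\left(-34788\right) \frac{1}{-37583}}{99^{2}} - \frac{38742}{19444}}{5} = \frac{\frac{\left(-34788\right) \left(- \frac{1}{37583}\right)}{9801} - \frac{19371}{9722}}{5} = \frac{\frac{2676}{2891} \cdot \frac{1}{9801} - \frac{19371}{9722}}{5} = \frac{\frac{892}{9444897} - \frac{19371}{9722}}{5} = \frac{1}{5} \left(- \frac{182948427763}{91823288634}\right) = - \frac{182948427763}{459116443170} \approx -0.39848$)
$\frac{1}{z} = \frac{1}{- \frac{182948427763}{459116443170}} = - \frac{459116443170}{182948427763}$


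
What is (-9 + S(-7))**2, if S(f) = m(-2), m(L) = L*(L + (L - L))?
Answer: 25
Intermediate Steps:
m(L) = L**2 (m(L) = L*(L + 0) = L*L = L**2)
S(f) = 4 (S(f) = (-2)**2 = 4)
(-9 + S(-7))**2 = (-9 + 4)**2 = (-5)**2 = 25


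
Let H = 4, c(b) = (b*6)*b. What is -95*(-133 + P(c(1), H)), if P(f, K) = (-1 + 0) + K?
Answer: 12350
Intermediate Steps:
c(b) = 6*b² (c(b) = (6*b)*b = 6*b²)
P(f, K) = -1 + K
-95*(-133 + P(c(1), H)) = -95*(-133 + (-1 + 4)) = -95*(-133 + 3) = -95*(-130) = 12350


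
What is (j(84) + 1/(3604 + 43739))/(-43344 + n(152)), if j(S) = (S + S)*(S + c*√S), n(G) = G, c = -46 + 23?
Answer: -668104417/2044838856 + 966*√21/5399 ≈ 0.49320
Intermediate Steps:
c = -23
j(S) = 2*S*(S - 23*√S) (j(S) = (S + S)*(S - 23*√S) = (2*S)*(S - 23*√S) = 2*S*(S - 23*√S))
(j(84) + 1/(3604 + 43739))/(-43344 + n(152)) = ((-7728*√21 + 2*84²) + 1/(3604 + 43739))/(-43344 + 152) = ((-7728*√21 + 2*7056) + 1/47343)/(-43192) = ((-7728*√21 + 14112) + 1/47343)*(-1/43192) = ((14112 - 7728*√21) + 1/47343)*(-1/43192) = (668104417/47343 - 7728*√21)*(-1/43192) = -668104417/2044838856 + 966*√21/5399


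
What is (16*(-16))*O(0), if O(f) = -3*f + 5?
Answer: -1280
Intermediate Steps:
O(f) = 5 - 3*f
(16*(-16))*O(0) = (16*(-16))*(5 - 3*0) = -256*(5 + 0) = -256*5 = -1280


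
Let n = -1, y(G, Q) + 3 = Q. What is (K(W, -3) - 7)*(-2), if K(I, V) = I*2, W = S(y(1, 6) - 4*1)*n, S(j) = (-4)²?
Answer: 78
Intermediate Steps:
y(G, Q) = -3 + Q
S(j) = 16
W = -16 (W = 16*(-1) = -16)
K(I, V) = 2*I
(K(W, -3) - 7)*(-2) = (2*(-16) - 7)*(-2) = (-32 - 7)*(-2) = -39*(-2) = 78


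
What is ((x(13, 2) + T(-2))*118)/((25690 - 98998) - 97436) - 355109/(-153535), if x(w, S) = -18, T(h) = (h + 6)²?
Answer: 15167241339/6553795010 ≈ 2.3143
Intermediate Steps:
T(h) = (6 + h)²
((x(13, 2) + T(-2))*118)/((25690 - 98998) - 97436) - 355109/(-153535) = ((-18 + (6 - 2)²)*118)/((25690 - 98998) - 97436) - 355109/(-153535) = ((-18 + 4²)*118)/(-73308 - 97436) - 355109*(-1/153535) = ((-18 + 16)*118)/(-170744) + 355109/153535 = -2*118*(-1/170744) + 355109/153535 = -236*(-1/170744) + 355109/153535 = 59/42686 + 355109/153535 = 15167241339/6553795010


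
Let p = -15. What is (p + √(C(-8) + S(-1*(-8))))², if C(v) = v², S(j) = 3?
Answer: (15 - √67)² ≈ 46.439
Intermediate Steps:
(p + √(C(-8) + S(-1*(-8))))² = (-15 + √((-8)² + 3))² = (-15 + √(64 + 3))² = (-15 + √67)²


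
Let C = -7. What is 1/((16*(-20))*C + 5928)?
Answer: 1/8168 ≈ 0.00012243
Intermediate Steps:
1/((16*(-20))*C + 5928) = 1/((16*(-20))*(-7) + 5928) = 1/(-320*(-7) + 5928) = 1/(2240 + 5928) = 1/8168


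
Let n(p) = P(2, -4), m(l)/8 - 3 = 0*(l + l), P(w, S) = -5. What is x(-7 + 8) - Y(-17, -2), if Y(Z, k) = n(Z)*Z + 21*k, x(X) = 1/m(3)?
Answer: -1031/24 ≈ -42.958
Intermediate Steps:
m(l) = 24 (m(l) = 24 + 8*(0*(l + l)) = 24 + 8*(0*(2*l)) = 24 + 8*0 = 24 + 0 = 24)
n(p) = -5
x(X) = 1/24
Y(Z, k) = -5*Z + 21*k
x(-7 + 8) - Y(-17, -2) = 1/24 - (-5*(-17) + 21*(-2)) = 1/24 - (85 - 42) = 1/24 - 1*43 = 1/24 - 43 = -1031/24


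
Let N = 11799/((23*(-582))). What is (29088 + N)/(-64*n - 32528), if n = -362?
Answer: -626989/201760 ≈ -3.1076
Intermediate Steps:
N = -171/194 (N = 11799/(-13386) = 11799*(-1/13386) = -171/194 ≈ -0.88144)
(29088 + N)/(-64*n - 32528) = (29088 - 171/194)/(-64*(-362) - 32528) = 5642901/(194*(23168 - 32528)) = (5642901/194)/(-9360) = (5642901/194)*(-1/9360) = -626989/201760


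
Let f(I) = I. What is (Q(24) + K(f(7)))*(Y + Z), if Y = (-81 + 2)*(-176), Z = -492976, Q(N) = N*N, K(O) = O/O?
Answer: -276424544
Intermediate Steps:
K(O) = 1
Q(N) = N**2
Y = 13904 (Y = -79*(-176) = 13904)
(Q(24) + K(f(7)))*(Y + Z) = (24**2 + 1)*(13904 - 492976) = (576 + 1)*(-479072) = 577*(-479072) = -276424544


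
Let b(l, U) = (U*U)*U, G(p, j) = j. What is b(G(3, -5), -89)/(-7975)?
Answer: 704969/7975 ≈ 88.397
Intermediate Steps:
b(l, U) = U³ (b(l, U) = U²*U = U³)
b(G(3, -5), -89)/(-7975) = (-89)³/(-7975) = -704969*(-1/7975) = 704969/7975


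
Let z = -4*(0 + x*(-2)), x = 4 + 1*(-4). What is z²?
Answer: 0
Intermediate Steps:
x = 0 (x = 4 - 4 = 0)
z = 0 (z = -4*(0 + 0*(-2)) = -4*(0 + 0) = -4*0 = 0)
z² = 0² = 0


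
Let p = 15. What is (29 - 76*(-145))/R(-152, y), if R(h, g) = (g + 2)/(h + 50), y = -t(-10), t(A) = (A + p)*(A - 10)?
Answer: -11049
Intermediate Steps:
t(A) = (-10 + A)*(15 + A) (t(A) = (A + 15)*(A - 10) = (15 + A)*(-10 + A) = (-10 + A)*(15 + A))
y = 100 (y = -(-150 + (-10)**2 + 5*(-10)) = -(-150 + 100 - 50) = -1*(-100) = 100)
R(h, g) = (2 + g)/(50 + h)
(29 - 76*(-145))/R(-152, y) = (29 - 76*(-145))/(((2 + 100)/(50 - 152))) = (29 + 11020)/((102/(-102))) = 11049/((-1/102*102)) = 11049/(-1) = 11049*(-1) = -11049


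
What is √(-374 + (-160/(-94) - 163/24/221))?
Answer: I*√5784544377066/124644 ≈ 19.296*I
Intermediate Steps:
√(-374 + (-160/(-94) - 163/24/221)) = √(-374 + (-160*(-1/94) - 163*1/24*(1/221))) = √(-374 + (80/47 - 163/24*1/221)) = √(-374 + (80/47 - 163/5304)) = √(-374 + 416659/249288) = √(-92817053/249288) = I*√5784544377066/124644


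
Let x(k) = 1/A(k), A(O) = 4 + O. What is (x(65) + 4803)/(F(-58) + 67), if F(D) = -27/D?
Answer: 2745952/38571 ≈ 71.192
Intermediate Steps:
x(k) = 1/(4 + k)
(x(65) + 4803)/(F(-58) + 67) = (1/(4 + 65) + 4803)/(-27/(-58) + 67) = (1/69 + 4803)/(-27*(-1/58) + 67) = (1/69 + 4803)/(27/58 + 67) = 331408/(69*(3913/58)) = (331408/69)*(58/3913) = 2745952/38571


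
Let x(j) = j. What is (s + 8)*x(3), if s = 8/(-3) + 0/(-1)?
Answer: 16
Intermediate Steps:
s = -8/3 (s = 8*(-⅓) + 0*(-1) = -8/3 + 0 = -8/3 ≈ -2.6667)
(s + 8)*x(3) = (-8/3 + 8)*3 = (16/3)*3 = 16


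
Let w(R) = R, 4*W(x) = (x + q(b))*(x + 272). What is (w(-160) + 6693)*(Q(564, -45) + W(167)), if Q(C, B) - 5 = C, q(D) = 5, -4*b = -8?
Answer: 127040718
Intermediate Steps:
b = 2 (b = -1/4*(-8) = 2)
W(x) = (5 + x)*(272 + x)/4 (W(x) = ((x + 5)*(x + 272))/4 = ((5 + x)*(272 + x))/4 = (5 + x)*(272 + x)/4)
Q(C, B) = 5 + C
(w(-160) + 6693)*(Q(564, -45) + W(167)) = (-160 + 6693)*((5 + 564) + (340 + (1/4)*167**2 + (277/4)*167)) = 6533*(569 + (340 + (1/4)*27889 + 46259/4)) = 6533*(569 + (340 + 27889/4 + 46259/4)) = 6533*(569 + 18877) = 6533*19446 = 127040718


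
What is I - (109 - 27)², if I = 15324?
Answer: 8600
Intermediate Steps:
I - (109 - 27)² = 15324 - (109 - 27)² = 15324 - 1*82² = 15324 - 1*6724 = 15324 - 6724 = 8600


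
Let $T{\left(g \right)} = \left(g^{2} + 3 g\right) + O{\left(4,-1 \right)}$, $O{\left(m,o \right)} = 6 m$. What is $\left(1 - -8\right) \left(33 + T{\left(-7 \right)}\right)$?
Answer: $765$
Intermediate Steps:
$T{\left(g \right)} = 24 + g^{2} + 3 g$ ($T{\left(g \right)} = \left(g^{2} + 3 g\right) + 6 \cdot 4 = \left(g^{2} + 3 g\right) + 24 = 24 + g^{2} + 3 g$)
$\left(1 - -8\right) \left(33 + T{\left(-7 \right)}\right) = \left(1 - -8\right) \left(33 + \left(24 + \left(-7\right)^{2} + 3 \left(-7\right)\right)\right) = \left(1 + 8\right) \left(33 + \left(24 + 49 - 21\right)\right) = 9 \left(33 + 52\right) = 9 \cdot 85 = 765$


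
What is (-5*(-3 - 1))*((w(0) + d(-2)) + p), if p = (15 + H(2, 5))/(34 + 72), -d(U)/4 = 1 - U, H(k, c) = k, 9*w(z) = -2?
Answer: -115070/477 ≈ -241.24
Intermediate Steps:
w(z) = -2/9 (w(z) = (⅑)*(-2) = -2/9)
d(U) = -4 + 4*U (d(U) = -4*(1 - U) = -4 + 4*U)
p = 17/106 (p = (15 + 2)/(34 + 72) = 17/106 ≈ 0.16038)
(-5*(-3 - 1))*((w(0) + d(-2)) + p) = (-5*(-3 - 1))*((-2/9 + (-4 + 4*(-2))) + 17/106) = (-5*(-4))*((-2/9 + (-4 - 8)) + 17/106) = 20*((-2/9 - 12) + 17/106) = 20*(-110/9 + 17/106) = 20*(-11507/954) = -115070/477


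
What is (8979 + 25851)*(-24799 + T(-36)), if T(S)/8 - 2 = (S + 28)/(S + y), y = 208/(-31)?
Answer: -285699239910/331 ≈ -8.6314e+8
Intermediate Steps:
y = -208/31 (y = 208*(-1/31) = -208/31 ≈ -6.7097)
T(S) = 16 + 8*(28 + S)/(-208/31 + S) (T(S) = 16 + 8*((S + 28)/(S - 208/31)) = 16 + 8*((28 + S)/(-208/31 + S)) = 16 + 8*(28 + S)/(-208/31 + S))
(8979 + 25851)*(-24799 + T(-36)) = (8979 + 25851)*(-24799 + 8*(452 + 93*(-36))/(-208 + 31*(-36))) = 34830*(-24799 + 8*(452 - 3348)/(-208 - 1116)) = 34830*(-24799 + 8*(-2896)/(-1324)) = 34830*(-24799 + 8*(-1/1324)*(-2896)) = 34830*(-24799 + 5792/331) = 34830*(-8202677/331) = -285699239910/331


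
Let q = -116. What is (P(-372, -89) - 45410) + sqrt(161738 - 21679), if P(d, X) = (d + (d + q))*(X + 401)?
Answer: -313730 + sqrt(140059) ≈ -3.1336e+5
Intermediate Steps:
P(d, X) = (-116 + 2*d)*(401 + X) (P(d, X) = (d + (d - 116))*(X + 401) = (d + (-116 + d))*(401 + X) = (-116 + 2*d)*(401 + X))
(P(-372, -89) - 45410) + sqrt(161738 - 21679) = ((-46516 - 116*(-89) + 802*(-372) + 2*(-89)*(-372)) - 45410) + sqrt(161738 - 21679) = ((-46516 + 10324 - 298344 + 66216) - 45410) + sqrt(140059) = (-268320 - 45410) + sqrt(140059) = -313730 + sqrt(140059)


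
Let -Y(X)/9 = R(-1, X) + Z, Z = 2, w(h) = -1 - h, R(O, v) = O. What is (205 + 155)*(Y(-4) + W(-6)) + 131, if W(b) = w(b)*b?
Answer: -13909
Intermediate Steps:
W(b) = b*(-1 - b) (W(b) = (-1 - b)*b = b*(-1 - b))
Y(X) = -9 (Y(X) = -9*(-1 + 2) = -9*1 = -9)
(205 + 155)*(Y(-4) + W(-6)) + 131 = (205 + 155)*(-9 - 1*(-6)*(1 - 6)) + 131 = 360*(-9 - 1*(-6)*(-5)) + 131 = 360*(-9 - 30) + 131 = 360*(-39) + 131 = -14040 + 131 = -13909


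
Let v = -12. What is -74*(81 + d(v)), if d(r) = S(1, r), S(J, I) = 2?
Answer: -6142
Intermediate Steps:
d(r) = 2
-74*(81 + d(v)) = -74*(81 + 2) = -74*83 = -6142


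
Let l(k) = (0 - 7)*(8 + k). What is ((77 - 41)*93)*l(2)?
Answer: -234360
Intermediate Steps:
l(k) = -56 - 7*k (l(k) = -7*(8 + k) = -56 - 7*k)
((77 - 41)*93)*l(2) = ((77 - 41)*93)*(-56 - 7*2) = (36*93)*(-56 - 14) = 3348*(-70) = -234360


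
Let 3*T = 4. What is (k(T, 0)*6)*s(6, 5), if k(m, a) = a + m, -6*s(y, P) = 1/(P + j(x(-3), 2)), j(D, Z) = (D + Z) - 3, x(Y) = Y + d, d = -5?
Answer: ⅓ ≈ 0.33333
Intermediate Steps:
T = 4/3 (T = (⅓)*4 = 4/3 ≈ 1.3333)
x(Y) = -5 + Y (x(Y) = Y - 5 = -5 + Y)
j(D, Z) = -3 + D + Z
s(y, P) = -1/(6*(-9 + P)) (s(y, P) = -1/(6*(P + (-3 + (-5 - 3) + 2))) = -1/(6*(P + (-3 - 8 + 2))) = -1/(6*(P - 9)) = -1/(6*(-9 + P)))
(k(T, 0)*6)*s(6, 5) = ((0 + 4/3)*6)*(-1/(-54 + 6*5)) = ((4/3)*6)*(-1/(-54 + 30)) = 8*(-1/(-24)) = 8*(-1*(-1/24)) = 8*(1/24) = ⅓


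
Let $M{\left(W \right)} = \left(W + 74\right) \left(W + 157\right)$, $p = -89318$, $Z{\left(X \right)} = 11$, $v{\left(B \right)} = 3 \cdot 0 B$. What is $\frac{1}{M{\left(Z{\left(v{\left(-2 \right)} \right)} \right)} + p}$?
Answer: $- \frac{1}{75038} \approx -1.3327 \cdot 10^{-5}$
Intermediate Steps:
$v{\left(B \right)} = 0$ ($v{\left(B \right)} = 0 B = 0$)
$M{\left(W \right)} = \left(74 + W\right) \left(157 + W\right)$
$\frac{1}{M{\left(Z{\left(v{\left(-2 \right)} \right)} \right)} + p} = \frac{1}{\left(11618 + 11^{2} + 231 \cdot 11\right) - 89318} = \frac{1}{\left(11618 + 121 + 2541\right) - 89318} = \frac{1}{14280 - 89318} = \frac{1}{-75038} = - \frac{1}{75038}$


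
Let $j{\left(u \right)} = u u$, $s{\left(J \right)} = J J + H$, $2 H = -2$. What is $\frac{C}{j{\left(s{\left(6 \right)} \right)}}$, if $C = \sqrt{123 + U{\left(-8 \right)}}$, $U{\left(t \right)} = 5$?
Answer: $\frac{8 \sqrt{2}}{1225} \approx 0.0092357$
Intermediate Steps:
$H = -1$ ($H = \frac{1}{2} \left(-2\right) = -1$)
$s{\left(J \right)} = -1 + J^{2}$ ($s{\left(J \right)} = J J - 1 = J^{2} - 1 = -1 + J^{2}$)
$j{\left(u \right)} = u^{2}$
$C = 8 \sqrt{2}$ ($C = \sqrt{123 + 5} = \sqrt{128} = 8 \sqrt{2} \approx 11.314$)
$\frac{C}{j{\left(s{\left(6 \right)} \right)}} = \frac{8 \sqrt{2}}{\left(-1 + 6^{2}\right)^{2}} = \frac{8 \sqrt{2}}{\left(-1 + 36\right)^{2}} = \frac{8 \sqrt{2}}{35^{2}} = \frac{8 \sqrt{2}}{1225}$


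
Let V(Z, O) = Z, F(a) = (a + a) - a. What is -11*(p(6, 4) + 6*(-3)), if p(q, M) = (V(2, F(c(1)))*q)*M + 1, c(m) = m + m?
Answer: -341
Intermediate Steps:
c(m) = 2*m
F(a) = a (F(a) = 2*a - a = a)
p(q, M) = 1 + 2*M*q (p(q, M) = (2*q)*M + 1 = 2*M*q + 1 = 1 + 2*M*q)
-11*(p(6, 4) + 6*(-3)) = -11*((1 + 2*4*6) + 6*(-3)) = -11*((1 + 48) - 18) = -11*(49 - 18) = -11*31 = -341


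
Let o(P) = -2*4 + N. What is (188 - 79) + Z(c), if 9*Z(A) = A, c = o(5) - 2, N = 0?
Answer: 971/9 ≈ 107.89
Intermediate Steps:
o(P) = -8 (o(P) = -2*4 + 0 = -8 + 0 = -8)
c = -10 (c = -8 - 2 = -10)
Z(A) = A/9
(188 - 79) + Z(c) = (188 - 79) + (1/9)*(-10) = 109 - 10/9 = 971/9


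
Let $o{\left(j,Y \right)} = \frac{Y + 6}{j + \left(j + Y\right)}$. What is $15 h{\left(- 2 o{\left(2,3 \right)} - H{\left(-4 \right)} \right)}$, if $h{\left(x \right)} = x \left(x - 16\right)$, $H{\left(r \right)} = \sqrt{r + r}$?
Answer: $\frac{29220}{49} + \frac{4440 i \sqrt{2}}{7} \approx 596.33 + 897.02 i$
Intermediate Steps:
$o{\left(j,Y \right)} = \frac{6 + Y}{Y + 2 j}$ ($o{\left(j,Y \right)} = \frac{6 + Y}{j + \left(Y + j\right)} = \frac{6 + Y}{Y + 2 j}$)
$H{\left(r \right)} = \sqrt{2} \sqrt{r}$ ($H{\left(r \right)} = \sqrt{2 r} = \sqrt{2} \sqrt{r}$)
$h{\left(x \right)} = x \left(-16 + x\right)$
$15 h{\left(- 2 o{\left(2,3 \right)} - H{\left(-4 \right)} \right)} = 15 \left(- 2 \frac{6 + 3}{3 + 2 \cdot 2} - \sqrt{2} \sqrt{-4}\right) \left(-16 - \left(\sqrt{2} \sqrt{-4} + \frac{2 \left(6 + 3\right)}{3 + 2 \cdot 2}\right)\right) = 15 \left(- 2 \frac{1}{3 + 4} \cdot 9 - \sqrt{2} \cdot 2 i\right) \left(-16 - \left(\sqrt{2} \cdot 2 i + 2 \frac{1}{3 + 4} \cdot 9\right)\right) = 15 \left(- 2 \cdot \frac{1}{7} \cdot 9 - 2 i \sqrt{2}\right) \left(-16 - \left(2 i \sqrt{2} + 2 \cdot \frac{1}{7} \cdot 9\right)\right) = 15 \left(- 2 \cdot \frac{1}{7} \cdot 9 - 2 i \sqrt{2}\right) \left(-16 - \left(2 \cdot \frac{1}{7} \cdot 9 + 2 i \sqrt{2}\right)\right) = 15 \left(\left(-2\right) \frac{9}{7} - 2 i \sqrt{2}\right) \left(-16 - \left(\frac{18}{7} + 2 i \sqrt{2}\right)\right) = 15 \left(- \frac{18}{7} - 2 i \sqrt{2}\right) \left(-16 - \left(\frac{18}{7} + 2 i \sqrt{2}\right)\right) = 15 \left(- \frac{18}{7} - 2 i \sqrt{2}\right) \left(- \frac{130}{7} - 2 i \sqrt{2}\right) = 15 \left(- \frac{130}{7} - 2 i \sqrt{2}\right) \left(- \frac{18}{7} - 2 i \sqrt{2}\right)$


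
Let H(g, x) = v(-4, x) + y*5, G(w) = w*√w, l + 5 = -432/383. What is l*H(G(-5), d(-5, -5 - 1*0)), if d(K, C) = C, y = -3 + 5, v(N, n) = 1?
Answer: -25817/383 ≈ -67.407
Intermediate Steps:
y = 2
l = -2347/383 (l = -5 - 432/383 = -2347/383 ≈ -6.1279)
G(w) = w^(3/2)
H(g, x) = 11 (H(g, x) = 1 + 2*5 = 1 + 10 = 11)
l*H(G(-5), d(-5, -5 - 1*0)) = -2347/383*11 = -25817/383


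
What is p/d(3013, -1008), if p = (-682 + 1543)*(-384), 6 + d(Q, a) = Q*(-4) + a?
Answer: 165312/6533 ≈ 25.304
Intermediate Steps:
d(Q, a) = -6 + a - 4*Q (d(Q, a) = -6 + (Q*(-4) + a) = -6 + (-4*Q + a) = -6 + (a - 4*Q) = -6 + a - 4*Q)
p = -330624 (p = 861*(-384) = -330624)
p/d(3013, -1008) = -330624/(-6 - 1008 - 4*3013) = -330624/(-6 - 1008 - 12052) = -330624/(-13066) = -330624*(-1/13066) = 165312/6533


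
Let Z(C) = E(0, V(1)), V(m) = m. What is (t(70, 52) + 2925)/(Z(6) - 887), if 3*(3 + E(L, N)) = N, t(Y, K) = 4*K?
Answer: -9399/2669 ≈ -3.5215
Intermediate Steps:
E(L, N) = -3 + N/3
Z(C) = -8/3 (Z(C) = -3 + (1/3)*1 = -3 + 1/3 = -8/3)
(t(70, 52) + 2925)/(Z(6) - 887) = (4*52 + 2925)/(-8/3 - 887) = (208 + 2925)/(-2669/3) = 3133*(-3/2669) = -9399/2669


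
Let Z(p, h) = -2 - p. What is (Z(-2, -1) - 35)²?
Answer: 1225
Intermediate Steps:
(Z(-2, -1) - 35)² = ((-2 - 1*(-2)) - 35)² = ((-2 + 2) - 35)² = (0 - 35)² = (-35)² = 1225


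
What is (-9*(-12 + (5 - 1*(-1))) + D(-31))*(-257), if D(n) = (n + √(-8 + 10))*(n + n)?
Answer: -507832 + 15934*√2 ≈ -4.8530e+5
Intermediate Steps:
D(n) = 2*n*(n + √2) (D(n) = (n + √2)*(2*n) = 2*n*(n + √2))
(-9*(-12 + (5 - 1*(-1))) + D(-31))*(-257) = (-9*(-12 + (5 - 1*(-1))) + 2*(-31)*(-31 + √2))*(-257) = (-9*(-12 + (5 + 1)) + (1922 - 62*√2))*(-257) = (-9*(-12 + 6) + (1922 - 62*√2))*(-257) = (-9*(-6) + (1922 - 62*√2))*(-257) = (54 + (1922 - 62*√2))*(-257) = (1976 - 62*√2)*(-257) = -507832 + 15934*√2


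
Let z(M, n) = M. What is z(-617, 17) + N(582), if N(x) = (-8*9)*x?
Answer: -42521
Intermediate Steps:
N(x) = -72*x
z(-617, 17) + N(582) = -617 - 72*582 = -617 - 41904 = -42521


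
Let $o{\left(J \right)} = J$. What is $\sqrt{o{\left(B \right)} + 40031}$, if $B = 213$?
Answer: $2 \sqrt{10061} \approx 200.61$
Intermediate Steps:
$\sqrt{o{\left(B \right)} + 40031} = \sqrt{213 + 40031} = \sqrt{40244} = 2 \sqrt{10061}$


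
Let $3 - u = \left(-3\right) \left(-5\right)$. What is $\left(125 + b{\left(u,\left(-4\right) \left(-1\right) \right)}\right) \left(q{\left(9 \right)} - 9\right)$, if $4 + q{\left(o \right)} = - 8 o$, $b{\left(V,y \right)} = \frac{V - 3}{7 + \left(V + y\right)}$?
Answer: $-11900$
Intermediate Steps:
$u = -12$ ($u = 3 - \left(-3\right) \left(-5\right) = 3 - 15 = -12$)
$b{\left(V,y \right)} = \frac{-3 + V}{7 + V + y}$
$q{\left(o \right)} = -4 - 8 o$
$\left(125 + b{\left(u,\left(-4\right) \left(-1\right) \right)}\right) \left(q{\left(9 \right)} - 9\right) = \left(125 + \frac{-3 - 12}{7 - 12 - -4}\right) \left(\left(-4 - 72\right) - 9\right) = \left(125 + \frac{1}{7 - 12 + 4} \left(-15\right)\right) \left(\left(-4 - 72\right) - 9\right) = \left(125 + \frac{1}{-1} \left(-15\right)\right) \left(-76 - 9\right) = \left(125 - -15\right) \left(-85\right) = \left(125 + 15\right) \left(-85\right) = 140 \left(-85\right) = -11900$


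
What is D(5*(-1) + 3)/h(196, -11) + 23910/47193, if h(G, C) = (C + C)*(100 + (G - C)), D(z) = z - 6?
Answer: 26977614/53123587 ≈ 0.50783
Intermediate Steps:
D(z) = -6 + z
h(G, C) = 2*C*(100 + G - C) (h(G, C) = (2*C)*(100 + G - C) = 2*C*(100 + G - C))
D(5*(-1) + 3)/h(196, -11) + 23910/47193 = (-6 + (5*(-1) + 3))/((2*(-11)*(100 + 196 - 1*(-11)))) + 23910/47193 = (-6 + (-5 + 3))/((2*(-11)*(100 + 196 + 11))) + 23910*(1/47193) = (-6 - 2)/((2*(-11)*307)) + 7970/15731 = -8/(-6754) + 7970/15731 = -8*(-1/6754) + 7970/15731 = 4/3377 + 7970/15731 = 26977614/53123587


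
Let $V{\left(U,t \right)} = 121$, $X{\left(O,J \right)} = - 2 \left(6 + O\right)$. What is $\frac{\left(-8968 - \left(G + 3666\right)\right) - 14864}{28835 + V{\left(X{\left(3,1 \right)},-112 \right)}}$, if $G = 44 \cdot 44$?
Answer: $- \frac{14717}{14478} \approx -1.0165$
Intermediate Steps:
$G = 1936$
$X{\left(O,J \right)} = -12 - 2 O$
$\frac{\left(-8968 - \left(G + 3666\right)\right) - 14864}{28835 + V{\left(X{\left(3,1 \right)},-112 \right)}} = \frac{\left(-8968 - \left(1936 + 3666\right)\right) - 14864}{28835 + 121} = \frac{\left(-8968 - 5602\right) - 14864}{28956} = \left(\left(-8968 - 5602\right) - 14864\right) \frac{1}{28956} = \left(-14570 - 14864\right) \frac{1}{28956} = \left(-29434\right) \frac{1}{28956} = - \frac{14717}{14478}$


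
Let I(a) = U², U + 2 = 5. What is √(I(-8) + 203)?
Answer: 2*√53 ≈ 14.560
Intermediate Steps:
U = 3 (U = -2 + 5 = 3)
I(a) = 9 (I(a) = 3² = 9)
√(I(-8) + 203) = √(9 + 203) = √212 = 2*√53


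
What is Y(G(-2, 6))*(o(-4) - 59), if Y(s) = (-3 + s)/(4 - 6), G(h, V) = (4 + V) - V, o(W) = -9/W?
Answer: 227/8 ≈ 28.375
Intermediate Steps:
G(h, V) = 4
Y(s) = 3/2 - s/2 (Y(s) = (-3 + s)/(-2) = (-3 + s)*(-½) = 3/2 - s/2)
Y(G(-2, 6))*(o(-4) - 59) = (3/2 - ½*4)*(-9/(-4) - 59) = (3/2 - 2)*(-9*(-¼) - 59) = -(9/4 - 59)/2 = -½*(-227/4) = 227/8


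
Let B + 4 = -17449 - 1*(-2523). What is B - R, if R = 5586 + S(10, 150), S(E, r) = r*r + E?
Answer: -43026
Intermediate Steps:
B = -14930 (B = -4 + (-17449 - 1*(-2523)) = -4 + (-17449 + 2523) = -4 - 14926 = -14930)
S(E, r) = E + r² (S(E, r) = r² + E = E + r²)
R = 28096 (R = 5586 + (10 + 150²) = 5586 + (10 + 22500) = 5586 + 22510 = 28096)
B - R = -14930 - 1*28096 = -14930 - 28096 = -43026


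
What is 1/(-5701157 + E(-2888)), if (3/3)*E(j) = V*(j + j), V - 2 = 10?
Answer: -1/5770469 ≈ -1.7330e-7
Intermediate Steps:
V = 12 (V = 2 + 10 = 12)
E(j) = 24*j (E(j) = 12*(j + j) = 12*(2*j) = 24*j)
1/(-5701157 + E(-2888)) = 1/(-5701157 + 24*(-2888)) = 1/(-5701157 - 69312) = 1/(-5770469) = -1/5770469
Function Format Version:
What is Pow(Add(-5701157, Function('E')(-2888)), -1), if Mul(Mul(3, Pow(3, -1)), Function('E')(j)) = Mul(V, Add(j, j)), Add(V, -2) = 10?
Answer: Rational(-1, 5770469) ≈ -1.7330e-7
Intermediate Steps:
V = 12 (V = Add(2, 10) = 12)
Function('E')(j) = Mul(24, j) (Function('E')(j) = Mul(12, Add(j, j)) = Mul(12, Mul(2, j)) = Mul(24, j))
Pow(Add(-5701157, Function('E')(-2888)), -1) = Pow(Add(-5701157, Mul(24, -2888)), -1) = Pow(Add(-5701157, -69312), -1) = Pow(-5770469, -1) = Rational(-1, 5770469)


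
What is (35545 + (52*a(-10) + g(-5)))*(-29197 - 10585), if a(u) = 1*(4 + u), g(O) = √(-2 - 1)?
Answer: -1401639206 - 39782*I*√3 ≈ -1.4016e+9 - 68905.0*I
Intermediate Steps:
g(O) = I*√3 (g(O) = √(-3) = I*√3)
a(u) = 4 + u
(35545 + (52*a(-10) + g(-5)))*(-29197 - 10585) = (35545 + (52*(4 - 10) + I*√3))*(-29197 - 10585) = (35545 + (52*(-6) + I*√3))*(-39782) = (35545 + (-312 + I*√3))*(-39782) = (35233 + I*√3)*(-39782) = -1401639206 - 39782*I*√3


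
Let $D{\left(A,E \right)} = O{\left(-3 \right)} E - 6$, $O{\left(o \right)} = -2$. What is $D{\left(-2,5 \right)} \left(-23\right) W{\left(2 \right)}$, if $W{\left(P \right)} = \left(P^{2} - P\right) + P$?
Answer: $1472$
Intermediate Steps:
$W{\left(P \right)} = P^{2}$
$D{\left(A,E \right)} = -6 - 2 E$ ($D{\left(A,E \right)} = - 2 E - 6 = -6 - 2 E$)
$D{\left(-2,5 \right)} \left(-23\right) W{\left(2 \right)} = \left(-6 - 10\right) \left(-23\right) 2^{2} = \left(-6 - 10\right) \left(-23\right) 4 = \left(-16\right) \left(-23\right) 4 = 368 \cdot 4 = 1472$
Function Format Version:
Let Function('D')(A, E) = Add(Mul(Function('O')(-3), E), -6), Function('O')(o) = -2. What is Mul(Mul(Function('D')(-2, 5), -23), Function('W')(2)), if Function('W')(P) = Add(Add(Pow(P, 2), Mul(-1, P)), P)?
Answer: 1472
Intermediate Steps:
Function('W')(P) = Pow(P, 2)
Function('D')(A, E) = Add(-6, Mul(-2, E)) (Function('D')(A, E) = Add(Mul(-2, E), -6) = Add(-6, Mul(-2, E)))
Mul(Mul(Function('D')(-2, 5), -23), Function('W')(2)) = Mul(Mul(Add(-6, Mul(-2, 5)), -23), Pow(2, 2)) = Mul(Mul(Add(-6, -10), -23), 4) = Mul(Mul(-16, -23), 4) = Mul(368, 4) = 1472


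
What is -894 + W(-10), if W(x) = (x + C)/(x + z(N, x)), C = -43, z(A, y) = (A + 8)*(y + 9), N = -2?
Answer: -14251/16 ≈ -890.69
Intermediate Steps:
z(A, y) = (8 + A)*(9 + y)
W(x) = (-43 + x)/(54 + 7*x) (W(x) = (x - 43)/(x + (72 + 8*x + 9*(-2) - 2*x)) = (-43 + x)/(x + (72 + 8*x - 18 - 2*x)) = (-43 + x)/(x + (54 + 6*x)) = (-43 + x)/(54 + 7*x))
-894 + W(-10) = -894 + (-43 - 10)/(54 + 7*(-10)) = -894 - 53/(54 - 70) = -894 - 53/(-16) = -894 - 1/16*(-53) = -894 + 53/16 = -14251/16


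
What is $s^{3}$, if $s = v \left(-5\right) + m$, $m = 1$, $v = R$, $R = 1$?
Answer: $-64$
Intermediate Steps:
$v = 1$
$s = -4$ ($s = 1 \left(-5\right) + 1 = -5 + 1 = -4$)
$s^{3} = \left(-4\right)^{3} = -64$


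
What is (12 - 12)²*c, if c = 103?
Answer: 0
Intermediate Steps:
(12 - 12)²*c = (12 - 12)²*103 = 0²*103 = 0*103 = 0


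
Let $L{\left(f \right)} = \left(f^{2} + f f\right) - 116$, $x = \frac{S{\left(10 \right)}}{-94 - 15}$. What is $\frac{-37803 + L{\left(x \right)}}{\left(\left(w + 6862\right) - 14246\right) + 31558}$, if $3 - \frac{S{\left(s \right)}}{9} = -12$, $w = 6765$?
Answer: $- \frac{450479189}{367586259} \approx -1.2255$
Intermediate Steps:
$S{\left(s \right)} = 135$ ($S{\left(s \right)} = 27 - -108 = 27 + 108 = 135$)
$x = - \frac{135}{109}$ ($x = \frac{135}{-94 - 15} = \frac{135}{-109} = 135 \left(- \frac{1}{109}\right) = - \frac{135}{109} \approx -1.2385$)
$L{\left(f \right)} = -116 + 2 f^{2}$ ($L{\left(f \right)} = \left(f^{2} + f^{2}\right) - 116 = 2 f^{2} - 116 = -116 + 2 f^{2}$)
$\frac{-37803 + L{\left(x \right)}}{\left(\left(w + 6862\right) - 14246\right) + 31558} = \frac{-37803 - \left(116 - 2 \left(- \frac{135}{109}\right)^{2}\right)}{\left(\left(6765 + 6862\right) - 14246\right) + 31558} = \frac{-37803 + \left(-116 + 2 \cdot \frac{18225}{11881}\right)}{\left(13627 - 14246\right) + 31558} = \frac{-37803 + \left(-116 + \frac{36450}{11881}\right)}{-619 + 31558} = \frac{-37803 - \frac{1341746}{11881}}{30939} = \left(- \frac{450479189}{11881}\right) \frac{1}{30939} = - \frac{450479189}{367586259}$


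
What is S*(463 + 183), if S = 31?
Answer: 20026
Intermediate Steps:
S*(463 + 183) = 31*(463 + 183) = 31*646 = 20026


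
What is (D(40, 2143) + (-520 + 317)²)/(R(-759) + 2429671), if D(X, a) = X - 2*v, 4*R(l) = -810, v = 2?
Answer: 82490/4858937 ≈ 0.016977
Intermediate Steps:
R(l) = -405/2 (R(l) = (¼)*(-810) = -405/2)
D(X, a) = -4 + X (D(X, a) = X - 2*2 = X - 4 = -4 + X)
(D(40, 2143) + (-520 + 317)²)/(R(-759) + 2429671) = ((-4 + 40) + (-520 + 317)²)/(-405/2 + 2429671) = (36 + (-203)²)/(4858937/2) = (36 + 41209)*(2/4858937) = 41245*(2/4858937) = 82490/4858937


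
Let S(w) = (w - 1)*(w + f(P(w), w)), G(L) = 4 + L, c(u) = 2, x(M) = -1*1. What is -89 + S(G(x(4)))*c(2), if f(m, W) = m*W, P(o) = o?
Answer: -41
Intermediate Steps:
x(M) = -1
f(m, W) = W*m
S(w) = (-1 + w)*(w + w**2) (S(w) = (w - 1)*(w + w*w) = (-1 + w)*(w + w**2))
-89 + S(G(x(4)))*c(2) = -89 + ((4 - 1)**3 - (4 - 1))*2 = -89 + (3**3 - 1*3)*2 = -89 + (27 - 3)*2 = -89 + 24*2 = -89 + 48 = -41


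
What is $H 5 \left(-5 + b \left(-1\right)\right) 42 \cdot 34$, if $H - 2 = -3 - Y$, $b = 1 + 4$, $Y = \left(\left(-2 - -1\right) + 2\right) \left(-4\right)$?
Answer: $-214200$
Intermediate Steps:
$Y = -4$ ($Y = \left(\left(-2 + 1\right) + 2\right) \left(-4\right) = \left(-1 + 2\right) \left(-4\right) = 1 \left(-4\right) = -4$)
$b = 5$
$H = 3$ ($H = 2 - -1 = 2 + \left(-3 + 4\right) = 2 + 1 = 3$)
$H 5 \left(-5 + b \left(-1\right)\right) 42 \cdot 34 = 3 \cdot 5 \left(-5 + 5 \left(-1\right)\right) 42 \cdot 34 = 15 \left(-5 - 5\right) 42 \cdot 34 = 15 \left(-10\right) 42 \cdot 34 = \left(-150\right) 42 \cdot 34 = \left(-6300\right) 34 = -214200$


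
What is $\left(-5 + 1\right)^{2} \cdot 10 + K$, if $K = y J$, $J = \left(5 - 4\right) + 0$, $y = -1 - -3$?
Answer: $162$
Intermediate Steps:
$y = 2$ ($y = -1 + 3 = 2$)
$J = 1$ ($J = 1 + 0 = 1$)
$K = 2$ ($K = 2 \cdot 1 = 2$)
$\left(-5 + 1\right)^{2} \cdot 10 + K = \left(-5 + 1\right)^{2} \cdot 10 + 2 = \left(-4\right)^{2} \cdot 10 + 2 = 16 \cdot 10 + 2 = 160 + 2 = 162$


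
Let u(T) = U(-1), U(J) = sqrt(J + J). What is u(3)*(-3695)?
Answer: -3695*I*sqrt(2) ≈ -5225.5*I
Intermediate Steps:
U(J) = sqrt(2)*sqrt(J) (U(J) = sqrt(2*J) = sqrt(2)*sqrt(J))
u(T) = I*sqrt(2) (u(T) = sqrt(2)*sqrt(-1) = sqrt(2)*I = I*sqrt(2))
u(3)*(-3695) = (I*sqrt(2))*(-3695) = -3695*I*sqrt(2)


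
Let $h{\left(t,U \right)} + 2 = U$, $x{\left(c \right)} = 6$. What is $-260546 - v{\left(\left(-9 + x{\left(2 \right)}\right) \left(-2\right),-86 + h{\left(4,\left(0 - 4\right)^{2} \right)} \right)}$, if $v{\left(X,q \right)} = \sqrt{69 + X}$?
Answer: $-260546 - 5 \sqrt{3} \approx -2.6055 \cdot 10^{5}$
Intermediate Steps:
$h{\left(t,U \right)} = -2 + U$
$-260546 - v{\left(\left(-9 + x{\left(2 \right)}\right) \left(-2\right),-86 + h{\left(4,\left(0 - 4\right)^{2} \right)} \right)} = -260546 - \sqrt{69 + \left(-9 + 6\right) \left(-2\right)} = -260546 - \sqrt{69 - -6} = -260546 - \sqrt{69 + 6} = -260546 - \sqrt{75} = -260546 - 5 \sqrt{3}$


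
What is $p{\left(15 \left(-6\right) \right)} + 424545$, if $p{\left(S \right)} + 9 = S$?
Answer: $424446$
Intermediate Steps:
$p{\left(S \right)} = -9 + S$
$p{\left(15 \left(-6\right) \right)} + 424545 = \left(-9 + 15 \left(-6\right)\right) + 424545 = \left(-9 - 90\right) + 424545 = -99 + 424545 = 424446$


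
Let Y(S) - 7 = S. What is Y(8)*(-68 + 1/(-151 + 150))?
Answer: -1035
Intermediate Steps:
Y(S) = 7 + S
Y(8)*(-68 + 1/(-151 + 150)) = (7 + 8)*(-68 + 1/(-151 + 150)) = 15*(-68 + 1/(-1)) = 15*(-68 - 1) = 15*(-69) = -1035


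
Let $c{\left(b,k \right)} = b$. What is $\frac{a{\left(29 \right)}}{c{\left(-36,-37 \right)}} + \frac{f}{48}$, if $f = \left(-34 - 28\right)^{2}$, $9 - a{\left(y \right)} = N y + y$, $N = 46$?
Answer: $\frac{4237}{36} \approx 117.69$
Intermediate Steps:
$a{\left(y \right)} = 9 - 47 y$ ($a{\left(y \right)} = 9 - \left(46 y + y\right) = 9 - 47 y$)
$f = 3844$ ($f = \left(-62\right)^{2} = 3844$)
$\frac{a{\left(29 \right)}}{c{\left(-36,-37 \right)}} + \frac{f}{48} = \frac{9 - 1363}{-36} + \frac{3844}{48} = \left(9 - 1363\right) \left(- \frac{1}{36}\right) + 3844 \cdot \frac{1}{48} = \left(-1354\right) \left(- \frac{1}{36}\right) + \frac{961}{12} = \frac{677}{18} + \frac{961}{12} = \frac{4237}{36}$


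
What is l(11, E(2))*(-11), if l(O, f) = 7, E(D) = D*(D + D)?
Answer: -77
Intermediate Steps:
E(D) = 2*D² (E(D) = D*(2*D) = 2*D²)
l(11, E(2))*(-11) = 7*(-11) = -77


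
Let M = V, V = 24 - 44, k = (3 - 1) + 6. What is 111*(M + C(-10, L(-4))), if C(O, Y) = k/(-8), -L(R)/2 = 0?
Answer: -2331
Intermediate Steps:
k = 8 (k = 2 + 6 = 8)
L(R) = 0 (L(R) = -2*0 = 0)
V = -20
M = -20
C(O, Y) = -1 (C(O, Y) = 8/(-8) = 8*(-⅛) = -1)
111*(M + C(-10, L(-4))) = 111*(-20 - 1) = 111*(-21) = -2331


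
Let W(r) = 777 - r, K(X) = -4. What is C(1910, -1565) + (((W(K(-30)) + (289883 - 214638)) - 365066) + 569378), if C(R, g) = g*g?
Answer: 2729563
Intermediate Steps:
C(R, g) = g**2
C(1910, -1565) + (((W(K(-30)) + (289883 - 214638)) - 365066) + 569378) = (-1565)**2 + ((((777 - 1*(-4)) + (289883 - 214638)) - 365066) + 569378) = 2449225 + ((((777 + 4) + 75245) - 365066) + 569378) = 2449225 + (((781 + 75245) - 365066) + 569378) = 2449225 + ((76026 - 365066) + 569378) = 2449225 + (-289040 + 569378) = 2449225 + 280338 = 2729563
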